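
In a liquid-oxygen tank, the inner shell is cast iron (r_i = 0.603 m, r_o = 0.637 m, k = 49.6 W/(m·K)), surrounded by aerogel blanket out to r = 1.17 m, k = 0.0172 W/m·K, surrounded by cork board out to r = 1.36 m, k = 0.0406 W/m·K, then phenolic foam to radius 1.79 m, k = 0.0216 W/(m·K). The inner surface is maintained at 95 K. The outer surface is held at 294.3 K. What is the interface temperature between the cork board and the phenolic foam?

T = 263.4 K

Treat each layer as a resistance in series:
  R_cast iron = (1/0.603 − 1/0.637)/(4πk) = 0.08852/(4π·49.6) = 1.420×10^-4 K/W
  R_aerogel blanket = (1/0.637 − 1/1.17)/(4πk) = 0.7152/(4π·0.0172) = 3.309 K/W
  R_cork board = (1/1.17 − 1/1.36)/(4πk) = 0.1194/(4π·0.0406) = 0.2340 K/W
  R_phenolic foam = (1/1.36 − 1/1.79)/(4πk) = 0.1766/(4π·0.0216) = 0.6507 K/W
ΣR = 1.420×10^-4 + 3.309 + 0.2340 + 0.6507 = 4.194 K/W
Q = ΔT/ΣR = (95 K − 294.3 K)/4.194 = -47.52 W
From the inner boundary to the cork board/phenolic foam interface, ΣR_partial = 3.543 K/W.
T_interface = T_in − Q·ΣR_partial = 95 K − (-47.52)(3.543) = 263.4 K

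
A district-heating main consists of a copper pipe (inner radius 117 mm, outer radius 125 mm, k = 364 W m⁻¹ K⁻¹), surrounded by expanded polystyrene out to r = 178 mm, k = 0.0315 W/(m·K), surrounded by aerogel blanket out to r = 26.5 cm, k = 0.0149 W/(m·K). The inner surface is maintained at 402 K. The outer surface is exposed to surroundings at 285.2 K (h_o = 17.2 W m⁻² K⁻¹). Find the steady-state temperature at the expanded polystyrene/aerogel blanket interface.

T = 367.6 K

Treat each layer as a resistance in series:
  R'_copper = ln(0.125/0.117)/(2πk) = 0.06614/(2π·364) = 2.892×10^-5 m·K/W
  R'_expanded polystyrene = ln(0.178/0.125)/(2πk) = 0.3535/(2π·0.0315) = 1.786 m·K/W
  R'_aerogel blanket = ln(0.265/0.178)/(2πk) = 0.3979/(2π·0.0149) = 4.251 m·K/W
  R'_conv,out = 1/(2πr h) = 1/(2π·0.265·17.2) = 0.03492 m·K/W
ΣR = 2.892×10^-5 + 1.786 + 4.251 + 0.03492 = 6.072 m·K/W
Q' = ΔT/ΣR = (402 K − 285.2 K)/6.072 = 19.24 W/m
From the inner boundary to the expanded polystyrene/aerogel blanket interface, ΣR_partial = 1.786 m·K/W.
T_interface = T_in − Q'·ΣR_partial = 402 K − (19.24)(1.786) = 367.6 K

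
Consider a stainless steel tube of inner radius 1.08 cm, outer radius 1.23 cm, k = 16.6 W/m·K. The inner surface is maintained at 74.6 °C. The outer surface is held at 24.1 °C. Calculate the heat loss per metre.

Q' = 40.5 kW/m

Q' = 2πk·ΔT/ln(r₂/r₁) = 2π × 16.6 × 50.5 / ln(0.0123/0.0108) = 40500 W/m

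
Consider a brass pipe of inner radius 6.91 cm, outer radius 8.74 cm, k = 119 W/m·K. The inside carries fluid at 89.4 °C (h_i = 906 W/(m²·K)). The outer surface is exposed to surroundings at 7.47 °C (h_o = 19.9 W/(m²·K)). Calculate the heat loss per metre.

Q' = 868 W/m

Resistance network (inner→outer):
  R'_conv,in = 1/(2πr h) = 1/(2π·0.0691·906) = 0.002542 m·K/W
  R'_brass = ln(0.0874/0.0691)/(2πk) = 0.2349/(2π·119) = 3.142×10^-4 m·K/W
  R'_conv,out = 1/(2πr h) = 1/(2π·0.0874·19.9) = 0.09151 m·K/W
ΣR = 0.002542 + 3.142×10^-4 + 0.09151 = 0.09437 m·K/W
Q' = ΔT/ΣR = (89.4 °C − 7.47 °C)/0.09437 = 868 W/m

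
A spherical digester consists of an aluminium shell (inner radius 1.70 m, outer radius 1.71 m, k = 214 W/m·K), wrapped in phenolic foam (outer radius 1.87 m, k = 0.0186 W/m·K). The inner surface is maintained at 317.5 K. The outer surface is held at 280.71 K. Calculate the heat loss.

Q = 172 W

Series thermal resistances, inner to outer:
  R_aluminium = (1/1.70 − 1/1.71)/(4πk) = 0.003440/(4π·214) = 1.279×10^-6 K/W
  R_phenolic foam = (1/1.71 − 1/1.87)/(4πk) = 0.05004/(4π·0.0186) = 0.2141 K/W
ΣR = 1.279×10^-6 + 0.2141 = 0.2141 K/W
Q = ΔT/ΣR = (317.5 K − 280.71 K)/0.2141 = 172 W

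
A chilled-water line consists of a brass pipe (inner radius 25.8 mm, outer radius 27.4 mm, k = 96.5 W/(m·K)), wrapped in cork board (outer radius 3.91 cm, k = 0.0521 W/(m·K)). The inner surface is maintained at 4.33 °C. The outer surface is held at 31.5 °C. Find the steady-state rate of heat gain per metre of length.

Series thermal resistances, inner to outer:
  R'_brass = ln(0.0274/0.0258)/(2πk) = 0.06017/(2π·96.5) = 9.923×10^-5 m·K/W
  R'_cork board = ln(0.0391/0.0274)/(2πk) = 0.3556/(2π·0.0521) = 1.086 m·K/W
ΣR = 9.923×10^-5 + 1.086 = 1.086 m·K/W
Q' = ΔT/ΣR = (4.33 °C − 31.5 °C)/1.086 = -25.0 W/m
(Negative Q' ⇒ heat flows inward; heat gain = 25.0 W/m.)

Q' = 25.0 W/m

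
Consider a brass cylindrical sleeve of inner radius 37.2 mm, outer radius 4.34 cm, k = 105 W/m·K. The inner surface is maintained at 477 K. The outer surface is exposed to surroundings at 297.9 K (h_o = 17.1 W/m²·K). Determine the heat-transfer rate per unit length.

Q' = 834 W/m

Series thermal resistances, inner to outer:
  R'_brass = ln(0.0434/0.0372)/(2πk) = 0.1542/(2π·105) = 2.337×10^-4 m·K/W
  R'_conv,out = 1/(2πr h) = 1/(2π·0.0434·17.1) = 0.2145 m·K/W
ΣR = 2.337×10^-4 + 0.2145 = 0.2147 m·K/W
Q' = ΔT/ΣR = (477 K − 297.9 K)/0.2147 = 834 W/m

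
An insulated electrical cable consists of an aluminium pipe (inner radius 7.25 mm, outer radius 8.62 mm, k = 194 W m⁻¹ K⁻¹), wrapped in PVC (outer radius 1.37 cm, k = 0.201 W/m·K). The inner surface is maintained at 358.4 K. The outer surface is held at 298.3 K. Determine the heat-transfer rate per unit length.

Treat each layer as a resistance in series:
  R'_aluminium = ln(0.00862/0.00725)/(2πk) = 0.1731/(2π·194) = 1.420×10^-4 m·K/W
  R'_PVC = ln(0.0137/0.00862)/(2πk) = 0.4633/(2π·0.201) = 0.3669 m·K/W
ΣR = 1.420×10^-4 + 0.3669 = 0.3670 m·K/W
Q' = ΔT/ΣR = (358.4 K − 298.3 K)/0.3670 = 164 W/m

Q' = 164 W/m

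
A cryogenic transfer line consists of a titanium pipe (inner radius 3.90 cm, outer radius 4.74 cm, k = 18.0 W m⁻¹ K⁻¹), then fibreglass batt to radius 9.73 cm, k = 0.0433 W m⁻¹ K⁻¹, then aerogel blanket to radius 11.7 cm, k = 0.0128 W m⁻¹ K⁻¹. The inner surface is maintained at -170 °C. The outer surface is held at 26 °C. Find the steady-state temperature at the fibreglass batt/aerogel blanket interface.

T = -65.0 °C

Treat each layer as a resistance in series:
  R'_titanium = ln(0.0474/0.0390)/(2πk) = 0.1951/(2π·18.0) = 0.001725 m·K/W
  R'_fibreglass batt = ln(0.0973/0.0474)/(2πk) = 0.7192/(2π·0.0433) = 2.643 m·K/W
  R'_aerogel blanket = ln(0.117/0.0973)/(2πk) = 0.1844/(2π·0.0128) = 2.293 m·K/W
ΣR = 0.001725 + 2.643 + 2.293 = 4.938 m·K/W
Q' = ΔT/ΣR = (-170 °C − 26 °C)/4.938 = -39.69 W/m
From the inner boundary to the fibreglass batt/aerogel blanket interface, ΣR_partial = 2.645 m·K/W.
T_interface = T_in − Q'·ΣR_partial = -170 °C − (-39.69)(2.645) = -65.0 °C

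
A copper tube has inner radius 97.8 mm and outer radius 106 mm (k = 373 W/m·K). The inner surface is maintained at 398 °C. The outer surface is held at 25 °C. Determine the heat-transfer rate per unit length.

Q' = 1.09×10^7 W/m

Q' = 2πk·ΔT/ln(r₂/r₁) = 2π × 373 × 373 / ln(0.106/0.0978) = 1.09×10^7 W/m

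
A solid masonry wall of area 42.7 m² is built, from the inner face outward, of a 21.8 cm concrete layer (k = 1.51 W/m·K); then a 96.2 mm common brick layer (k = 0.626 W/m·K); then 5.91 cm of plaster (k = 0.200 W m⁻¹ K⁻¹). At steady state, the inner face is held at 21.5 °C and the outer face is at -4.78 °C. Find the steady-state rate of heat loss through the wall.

Q = 1890 W

Resistance network (inner→outer):
  R_concrete = L/(kA) = 0.218/(1.51·42.7) = 0.003381 K/W
  R_common brick = L/(kA) = 0.0962/(0.626·42.7) = 0.003599 K/W
  R_plaster = L/(kA) = 0.0591/(0.200·42.7) = 0.006920 K/W
ΣR = 0.003381 + 0.003599 + 0.006920 = 0.01390 K/W
Q = ΔT/ΣR = (21.5 °C − -4.78 °C)/0.01390 = 1890 W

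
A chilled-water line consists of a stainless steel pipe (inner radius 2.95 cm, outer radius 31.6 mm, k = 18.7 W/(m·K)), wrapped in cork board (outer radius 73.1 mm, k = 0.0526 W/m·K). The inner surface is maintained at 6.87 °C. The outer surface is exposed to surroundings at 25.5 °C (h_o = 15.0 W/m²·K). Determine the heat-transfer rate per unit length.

Q' = 6.94 W/m

Resistance network (inner→outer):
  R'_stainless steel = ln(0.0316/0.0295)/(2πk) = 0.06877/(2π·18.7) = 5.853×10^-4 m·K/W
  R'_cork board = ln(0.0731/0.0316)/(2πk) = 0.8387/(2π·0.0526) = 2.538 m·K/W
  R'_conv,out = 1/(2πr h) = 1/(2π·0.0731·15.0) = 0.1451 m·K/W
ΣR = 5.853×10^-4 + 2.538 + 0.1451 = 2.684 m·K/W
Q' = ΔT/ΣR = (6.87 °C − 25.5 °C)/2.684 = -6.94 W/m
(Negative Q' ⇒ heat flows inward; heat gain = 6.94 W/m.)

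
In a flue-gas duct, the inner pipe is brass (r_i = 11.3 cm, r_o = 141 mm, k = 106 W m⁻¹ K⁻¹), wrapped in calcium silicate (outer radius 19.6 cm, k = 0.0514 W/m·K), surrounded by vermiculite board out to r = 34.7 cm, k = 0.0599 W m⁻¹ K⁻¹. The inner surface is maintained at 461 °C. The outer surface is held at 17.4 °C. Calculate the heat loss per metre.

Series thermal resistances, inner to outer:
  R'_brass = ln(0.141/0.113)/(2πk) = 0.2214/(2π·106) = 3.324×10^-4 m·K/W
  R'_calcium silicate = ln(0.196/0.141)/(2πk) = 0.3294/(2π·0.0514) = 1.020 m·K/W
  R'_vermiculite board = ln(0.347/0.196)/(2πk) = 0.5712/(2π·0.0599) = 1.518 m·K/W
ΣR = 3.324×10^-4 + 1.020 + 1.518 = 2.538 m·K/W
Q' = ΔT/ΣR = (461 °C − 17.4 °C)/2.538 = 175 W/m

Q' = 175 W/m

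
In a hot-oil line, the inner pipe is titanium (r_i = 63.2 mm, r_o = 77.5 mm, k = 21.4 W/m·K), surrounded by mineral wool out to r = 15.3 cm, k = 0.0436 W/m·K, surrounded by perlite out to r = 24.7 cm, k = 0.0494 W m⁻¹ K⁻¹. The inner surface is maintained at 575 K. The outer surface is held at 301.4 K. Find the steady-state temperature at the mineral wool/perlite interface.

Resistance network (inner→outer):
  R'_titanium = ln(0.0775/0.0632)/(2πk) = 0.2040/(2π·21.4) = 0.001517 m·K/W
  R'_mineral wool = ln(0.153/0.0775)/(2πk) = 0.6802/(2π·0.0436) = 2.483 m·K/W
  R'_perlite = ln(0.247/0.153)/(2πk) = 0.4790/(2π·0.0494) = 1.543 m·K/W
ΣR = 0.001517 + 2.483 + 1.543 = 4.028 m·K/W
Q' = ΔT/ΣR = (575 K − 301.4 K)/4.028 = 67.92 W/m
From the inner boundary to the mineral wool/perlite interface, ΣR_partial = 2.485 m·K/W.
T_interface = T_in − Q'·ΣR_partial = 575 K − (67.92)(2.485) = 406 K

T = 406 K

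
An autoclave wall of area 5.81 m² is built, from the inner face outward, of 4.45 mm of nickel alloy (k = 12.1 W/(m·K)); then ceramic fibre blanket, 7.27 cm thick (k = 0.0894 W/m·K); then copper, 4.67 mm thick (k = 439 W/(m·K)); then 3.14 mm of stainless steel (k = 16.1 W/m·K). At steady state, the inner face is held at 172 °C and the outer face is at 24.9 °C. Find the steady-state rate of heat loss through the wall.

Resistance network (inner→outer):
  R_nickel alloy = L/(kA) = 0.00445/(12.1·5.81) = 6.330×10^-5 K/W
  R_ceramic fibre blanket = L/(kA) = 0.0727/(0.0894·5.81) = 0.1400 K/W
  R_copper = L/(kA) = 0.00467/(439·5.81) = 1.831×10^-6 K/W
  R_stainless steel = L/(kA) = 0.00314/(16.1·5.81) = 3.357×10^-5 K/W
ΣR = 6.330×10^-5 + 0.1400 + 1.831×10^-6 + 3.357×10^-5 = 0.1401 K/W
Q = ΔT/ΣR = (172 °C − 24.9 °C)/0.1401 = 1050 W

Q = 1050 W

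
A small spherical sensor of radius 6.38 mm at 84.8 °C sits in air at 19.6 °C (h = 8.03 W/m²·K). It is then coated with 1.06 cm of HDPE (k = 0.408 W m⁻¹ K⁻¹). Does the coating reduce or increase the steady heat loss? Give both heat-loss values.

increases: 0.268 → 1.22 W

Critical radius for a sphere: r_cr = 2k/h = 0.102 m = 10.2 cm.
Outer radius after coating: r₂ = 0.00638 + 0.0106 = 0.01698 m.
Since r₁ < r_cr and r₂ ≤ r_cr, the coating moves toward the maximum at r_cr — heat loss rises.
Bare: R = 1/(4πr₁²h) = 243.5 K/W; Q = 65.2/243.5 = 0.268 W.
Coated: R = R_cond + R_conv = 53.46 K/W; Q = 65.2/53.46 = 1.22 W.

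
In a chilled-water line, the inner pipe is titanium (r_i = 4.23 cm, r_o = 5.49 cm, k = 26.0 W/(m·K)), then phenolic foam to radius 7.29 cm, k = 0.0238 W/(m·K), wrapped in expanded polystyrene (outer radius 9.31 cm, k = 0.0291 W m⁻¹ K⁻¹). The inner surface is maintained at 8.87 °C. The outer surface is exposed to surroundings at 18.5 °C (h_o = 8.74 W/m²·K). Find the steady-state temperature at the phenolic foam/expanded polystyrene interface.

T = 14.2 °C

Series thermal resistances, inner to outer:
  R'_titanium = ln(0.0549/0.0423)/(2πk) = 0.2607/(2π·26.0) = 0.001596 m·K/W
  R'_phenolic foam = ln(0.0729/0.0549)/(2πk) = 0.2836/(2π·0.0238) = 1.896 m·K/W
  R'_expanded polystyrene = ln(0.0931/0.0729)/(2πk) = 0.2446/(2π·0.0291) = 1.338 m·K/W
  R'_conv,out = 1/(2πr h) = 1/(2π·0.0931·8.74) = 0.1956 m·K/W
ΣR = 0.001596 + 1.896 + 1.338 + 0.1956 = 3.431 m·K/W
Q' = ΔT/ΣR = (8.87 °C − 18.5 °C)/3.431 = -2.807 W/m
From the inner boundary to the phenolic foam/expanded polystyrene interface, ΣR_partial = 1.898 m·K/W.
T_interface = T_in − Q'·ΣR_partial = 8.87 °C − (-2.807)(1.898) = 14.2 °C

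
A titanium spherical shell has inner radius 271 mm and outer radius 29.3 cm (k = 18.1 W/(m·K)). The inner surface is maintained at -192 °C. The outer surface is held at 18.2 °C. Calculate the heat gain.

Q = 4πk·ΔT/(1/r₁ − 1/r₂) = 4π × 18.1 × 210.2 / (1/0.271 − 1/0.293) = 1.73×10^5 W

Q = 1.73×10^5 W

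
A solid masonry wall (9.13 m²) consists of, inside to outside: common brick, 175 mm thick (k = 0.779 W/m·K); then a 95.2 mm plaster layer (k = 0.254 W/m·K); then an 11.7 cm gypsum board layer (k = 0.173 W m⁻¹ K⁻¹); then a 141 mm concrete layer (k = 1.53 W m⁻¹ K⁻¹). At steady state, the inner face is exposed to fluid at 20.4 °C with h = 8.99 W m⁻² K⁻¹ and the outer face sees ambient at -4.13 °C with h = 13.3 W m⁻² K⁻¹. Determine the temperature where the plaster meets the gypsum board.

Resistance network (inner→outer):
  R_conv,in = 1/(hA) = 1/(8.99·9.13) = 0.01218 K/W
  R_common brick = L/(kA) = 0.175/(0.779·9.13) = 0.02461 K/W
  R_plaster = L/(kA) = 0.0952/(0.254·9.13) = 0.04105 K/W
  R_gypsum board = L/(kA) = 0.117/(0.173·9.13) = 0.07407 K/W
  R_concrete = L/(kA) = 0.141/(1.53·9.13) = 0.01009 K/W
  R_conv,out = 1/(hA) = 1/(13.3·9.13) = 0.008235 K/W
ΣR = 0.01218 + 0.02461 + 0.04105 + 0.07407 + 0.01009 + 0.008235 = 0.1702 K/W
Q = ΔT/ΣR = (20.4 °C − -4.13 °C)/0.1702 = 144.1 W
From the inner boundary to the plaster/gypsum board interface, ΣR_partial = 0.07784 K/W.
T_interface = T_in − Q·ΣR_partial = 20.4 °C − (144.1)(0.07784) = 9.18 °C

T = 9.18 °C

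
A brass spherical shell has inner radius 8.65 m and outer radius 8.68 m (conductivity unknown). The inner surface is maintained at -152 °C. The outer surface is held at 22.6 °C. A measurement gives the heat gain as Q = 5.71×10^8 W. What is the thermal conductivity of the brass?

ΣR = ΔT/Q = |-152 − 22.6|/5.71×10^8 = 3.058×10^-7 K/W
(1/r₁−1/r₂)/(4πk) = 3.058×10^-7 ⇒ k = 3.996×10^-4/(4π·3.058×10^-7) = 104 W/m·K

k = 104 W/m·K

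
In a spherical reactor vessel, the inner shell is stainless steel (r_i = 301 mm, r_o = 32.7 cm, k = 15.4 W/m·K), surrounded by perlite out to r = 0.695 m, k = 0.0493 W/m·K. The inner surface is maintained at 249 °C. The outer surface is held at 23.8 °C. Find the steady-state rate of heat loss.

Series thermal resistances, inner to outer:
  R_stainless steel = (1/0.301 − 1/0.327)/(4πk) = 0.2642/(4π·15.4) = 0.001365 K/W
  R_perlite = (1/0.327 − 1/0.695)/(4πk) = 1.619/(4π·0.0493) = 2.614 K/W
ΣR = 0.001365 + 2.614 = 2.615 K/W
Q = ΔT/ΣR = (249 °C − 23.8 °C)/2.615 = 86.1 W

Q = 86.1 W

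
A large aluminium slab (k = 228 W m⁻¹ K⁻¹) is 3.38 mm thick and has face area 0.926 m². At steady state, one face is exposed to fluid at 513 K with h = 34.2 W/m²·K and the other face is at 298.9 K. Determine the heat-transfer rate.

Q = 6.78 kW

Series thermal resistances, inner to outer:
  R_conv,in = 1/(hA) = 1/(34.2·0.926) = 0.03158 K/W
  R_aluminium = L/(kA) = 0.00338/(228·0.926) = 1.601×10^-5 K/W
ΣR = 0.03158 + 1.601×10^-5 = 0.03160 K/W
Q = ΔT/ΣR = (513 K − 298.9 K)/0.03160 = 6780 W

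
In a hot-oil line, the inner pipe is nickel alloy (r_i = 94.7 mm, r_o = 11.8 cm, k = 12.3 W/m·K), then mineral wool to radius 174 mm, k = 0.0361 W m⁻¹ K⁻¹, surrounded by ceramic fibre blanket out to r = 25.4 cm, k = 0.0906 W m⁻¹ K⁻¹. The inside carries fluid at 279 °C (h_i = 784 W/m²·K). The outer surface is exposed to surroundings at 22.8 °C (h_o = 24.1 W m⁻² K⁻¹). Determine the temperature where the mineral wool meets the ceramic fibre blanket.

Series thermal resistances, inner to outer:
  R'_conv,in = 1/(2πr h) = 1/(2π·0.0947·784) = 0.002144 m·K/W
  R'_nickel alloy = ln(0.118/0.0947)/(2πk) = 0.2200/(2π·12.3) = 0.002846 m·K/W
  R'_mineral wool = ln(0.174/0.118)/(2πk) = 0.3884/(2π·0.0361) = 1.712 m·K/W
  R'_ceramic fibre blanket = ln(0.254/0.174)/(2πk) = 0.3783/(2π·0.0906) = 0.6645 m·K/W
  R'_conv,out = 1/(2πr h) = 1/(2π·0.254·24.1) = 0.02600 m·K/W
ΣR = 0.002144 + 0.002846 + 1.712 + 0.6645 + 0.02600 = 2.407 m·K/W
Q' = ΔT/ΣR = (279 °C − 22.8 °C)/2.407 = 106.4 W/m
From the inner boundary to the mineral wool/ceramic fibre blanket interface, ΣR_partial = 1.717 m·K/W.
T_interface = T_in − Q'·ΣR_partial = 279 °C − (106.4)(1.717) = 96.3 °C

T = 96.3 °C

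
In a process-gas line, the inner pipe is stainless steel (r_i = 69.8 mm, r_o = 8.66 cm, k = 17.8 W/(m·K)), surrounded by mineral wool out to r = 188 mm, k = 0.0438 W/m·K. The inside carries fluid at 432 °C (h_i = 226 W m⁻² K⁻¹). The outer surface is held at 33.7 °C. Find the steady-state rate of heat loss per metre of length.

Q' = 141 W/m

Series thermal resistances, inner to outer:
  R'_conv,in = 1/(2πr h) = 1/(2π·0.0698·226) = 0.01009 m·K/W
  R'_stainless steel = ln(0.0866/0.0698)/(2πk) = 0.2157/(2π·17.8) = 0.001928 m·K/W
  R'_mineral wool = ln(0.188/0.0866)/(2πk) = 0.7751/(2π·0.0438) = 2.817 m·K/W
ΣR = 0.01009 + 0.001928 + 2.817 = 2.829 m·K/W
Q' = ΔT/ΣR = (432 °C − 33.7 °C)/2.829 = 141 W/m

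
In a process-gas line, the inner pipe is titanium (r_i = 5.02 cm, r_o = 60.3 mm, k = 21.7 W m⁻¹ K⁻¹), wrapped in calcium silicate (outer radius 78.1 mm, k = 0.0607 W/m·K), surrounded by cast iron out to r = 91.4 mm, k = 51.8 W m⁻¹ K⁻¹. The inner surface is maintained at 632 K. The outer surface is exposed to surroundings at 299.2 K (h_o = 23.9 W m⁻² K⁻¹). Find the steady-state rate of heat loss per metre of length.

Series thermal resistances, inner to outer:
  R'_titanium = ln(0.0603/0.0502)/(2πk) = 0.1833/(2π·21.7) = 0.001345 m·K/W
  R'_calcium silicate = ln(0.0781/0.0603)/(2πk) = 0.2587/(2π·0.0607) = 0.6782 m·K/W
  R'_cast iron = ln(0.0914/0.0781)/(2πk) = 0.1573/(2π·51.8) = 4.832×10^-4 m·K/W
  R'_conv,out = 1/(2πr h) = 1/(2π·0.0914·23.9) = 0.07286 m·K/W
ΣR = 0.001345 + 0.6782 + 4.832×10^-4 + 0.07286 = 0.7529 m·K/W
Q' = ΔT/ΣR = (632 K − 299.2 K)/0.7529 = 442 W/m

Q' = 442 W/m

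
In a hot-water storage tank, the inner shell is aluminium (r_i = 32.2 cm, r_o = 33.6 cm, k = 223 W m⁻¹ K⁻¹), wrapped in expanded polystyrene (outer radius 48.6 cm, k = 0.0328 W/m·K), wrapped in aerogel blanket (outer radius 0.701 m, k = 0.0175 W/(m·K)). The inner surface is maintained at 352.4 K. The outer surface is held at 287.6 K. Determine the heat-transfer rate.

Resistance network (inner→outer):
  R_aluminium = (1/0.322 − 1/0.336)/(4πk) = 0.1294/(4π·223) = 4.618×10^-5 K/W
  R_expanded polystyrene = (1/0.336 − 1/0.486)/(4πk) = 0.9186/(4π·0.0328) = 2.229 K/W
  R_aerogel blanket = (1/0.486 − 1/0.701)/(4πk) = 0.6311/(4π·0.0175) = 2.870 K/W
ΣR = 4.618×10^-5 + 2.229 + 2.870 = 5.099 K/W
Q = ΔT/ΣR = (352.4 K − 287.6 K)/5.099 = 12.7 W

Q = 12.7 W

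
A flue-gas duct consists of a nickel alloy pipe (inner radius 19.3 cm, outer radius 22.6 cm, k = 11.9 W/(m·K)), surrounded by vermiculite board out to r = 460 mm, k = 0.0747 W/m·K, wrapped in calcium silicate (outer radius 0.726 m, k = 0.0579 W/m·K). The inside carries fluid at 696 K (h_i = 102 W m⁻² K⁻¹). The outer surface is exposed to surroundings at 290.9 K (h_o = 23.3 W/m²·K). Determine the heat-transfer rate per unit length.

Q' = 145 W/m

Treat each layer as a resistance in series:
  R'_conv,in = 1/(2πr h) = 1/(2π·0.193·102) = 0.008085 m·K/W
  R'_nickel alloy = ln(0.226/0.193)/(2πk) = 0.1578/(2π·11.9) = 0.002111 m·K/W
  R'_vermiculite board = ln(0.460/0.226)/(2πk) = 0.7107/(2π·0.0747) = 1.514 m·K/W
  R'_calcium silicate = ln(0.726/0.460)/(2πk) = 0.4563/(2π·0.0579) = 1.254 m·K/W
  R'_conv,out = 1/(2πr h) = 1/(2π·0.726·23.3) = 0.009409 m·K/W
ΣR = 0.008085 + 0.002111 + 1.514 + 1.254 + 0.009409 = 2.788 m·K/W
Q' = ΔT/ΣR = (696 K − 290.9 K)/2.788 = 145 W/m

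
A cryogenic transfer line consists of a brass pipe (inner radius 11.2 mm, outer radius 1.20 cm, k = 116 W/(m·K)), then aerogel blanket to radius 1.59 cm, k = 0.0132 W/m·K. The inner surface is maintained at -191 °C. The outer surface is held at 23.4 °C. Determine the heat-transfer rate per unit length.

Resistance network (inner→outer):
  R'_brass = ln(0.0120/0.0112)/(2πk) = 0.06899/(2π·116) = 9.466×10^-5 m·K/W
  R'_aerogel blanket = ln(0.0159/0.0120)/(2πk) = 0.2814/(2π·0.0132) = 3.393 m·K/W
ΣR = 9.466×10^-5 + 3.393 = 3.393 m·K/W
Q' = ΔT/ΣR = (-191 °C − 23.4 °C)/3.393 = -63.2 W/m
(Negative Q' ⇒ heat flows inward; heat gain = 63.2 W/m.)

Q' = 63.2 W/m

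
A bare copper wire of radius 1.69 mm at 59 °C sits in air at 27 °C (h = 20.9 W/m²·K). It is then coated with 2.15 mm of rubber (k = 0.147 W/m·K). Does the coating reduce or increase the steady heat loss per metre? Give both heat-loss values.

Critical radius for a cylinder: r_cr = k/h = 0.00703 m = 0.703 cm.
Outer radius after coating: r₂ = 0.00169 + 0.00215 = 0.00384 m.
Since r₁ < r_cr and r₂ ≤ r_cr, the coating moves toward the maximum at r_cr — heat loss rises.
Bare: R = 1/(2πr₁h) = 4.506 m·K/W; Q = 32/4.506 = 7.10 W/m.
Coated: R = R_cond + R_conv = 2.872 m·K/W; Q = 32/2.872 = 11.1 W/m.

increases: 7.10 → 11.1 W/m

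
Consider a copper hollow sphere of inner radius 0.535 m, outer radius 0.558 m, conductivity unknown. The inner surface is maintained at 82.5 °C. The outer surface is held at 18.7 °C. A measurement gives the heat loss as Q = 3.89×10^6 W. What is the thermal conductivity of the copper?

ΣR = ΔT/Q = |82.5 − 18.7|/3.89×10^6 = 1.640×10^-5 K/W
(1/r₁−1/r₂)/(4πk) = 1.640×10^-5 ⇒ k = 0.07704/(4π·1.640×10^-5) = 374 W/m·K

k = 374 W/m·K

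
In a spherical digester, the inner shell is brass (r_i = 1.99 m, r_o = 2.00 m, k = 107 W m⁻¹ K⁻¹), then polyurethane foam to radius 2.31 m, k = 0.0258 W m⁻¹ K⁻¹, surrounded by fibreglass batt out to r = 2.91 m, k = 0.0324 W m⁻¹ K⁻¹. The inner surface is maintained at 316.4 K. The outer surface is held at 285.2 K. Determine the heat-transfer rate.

Treat each layer as a resistance in series:
  R_brass = (1/1.99 − 1/2.00)/(4πk) = 0.002513/(4π·107) = 1.869×10^-6 K/W
  R_polyurethane foam = (1/2.00 − 1/2.31)/(4πk) = 0.06710/(4π·0.0258) = 0.2070 K/W
  R_fibreglass batt = (1/2.31 − 1/2.91)/(4πk) = 0.08926/(4π·0.0324) = 0.2192 K/W
ΣR = 1.869×10^-6 + 0.2070 + 0.2192 = 0.4262 K/W
Q = ΔT/ΣR = (316.4 K − 285.2 K)/0.4262 = 73.2 W

Q = 73.2 W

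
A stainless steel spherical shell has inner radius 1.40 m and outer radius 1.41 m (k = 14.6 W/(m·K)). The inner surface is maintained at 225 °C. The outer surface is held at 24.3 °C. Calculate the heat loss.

Q = 4πk·ΔT/(1/r₁ − 1/r₂) = 4π × 14.6 × 200.7 / (1/1.40 − 1/1.41) = 7.27×10^6 W

Q = 7.27×10^6 W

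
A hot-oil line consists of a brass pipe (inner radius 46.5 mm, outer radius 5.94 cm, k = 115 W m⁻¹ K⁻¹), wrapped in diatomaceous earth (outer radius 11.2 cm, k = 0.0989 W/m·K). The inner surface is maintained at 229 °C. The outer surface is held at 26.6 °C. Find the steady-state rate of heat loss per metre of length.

Q' = 198 W/m

Series thermal resistances, inner to outer:
  R'_brass = ln(0.0594/0.0465)/(2πk) = 0.2448/(2π·115) = 3.389×10^-4 m·K/W
  R'_diatomaceous earth = ln(0.112/0.0594)/(2πk) = 0.6342/(2π·0.0989) = 1.021 m·K/W
ΣR = 3.389×10^-4 + 1.021 = 1.021 m·K/W
Q' = ΔT/ΣR = (229 °C − 26.6 °C)/1.021 = 198 W/m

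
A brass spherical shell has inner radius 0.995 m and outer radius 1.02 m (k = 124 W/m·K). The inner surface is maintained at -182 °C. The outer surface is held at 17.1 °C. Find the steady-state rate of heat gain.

Q = 12600 kW

Q = 4πk·ΔT/(1/r₁ − 1/r₂) = 4π × 124 × 199.1 / (1/0.995 − 1/1.02) = 1.26×10^7 W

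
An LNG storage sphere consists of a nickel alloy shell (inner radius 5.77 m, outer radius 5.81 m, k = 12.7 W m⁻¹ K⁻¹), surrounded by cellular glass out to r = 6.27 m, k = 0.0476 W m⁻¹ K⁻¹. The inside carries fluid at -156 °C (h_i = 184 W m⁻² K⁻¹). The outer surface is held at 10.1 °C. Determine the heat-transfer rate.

Q = 7.86 kW

Series thermal resistances, inner to outer:
  R_conv,in = 1/(4πr²h) = 1/(4π·5.77²·184) = 1.299×10^-5 K/W
  R_nickel alloy = (1/5.77 − 1/5.81)/(4πk) = 0.001193/(4π·12.7) = 7.476×10^-6 K/W
  R_cellular glass = (1/5.81 − 1/6.27)/(4πk) = 0.01263/(4π·0.0476) = 0.02111 K/W
ΣR = 1.299×10^-5 + 7.476×10^-6 + 0.02111 = 0.02113 K/W
Q = ΔT/ΣR = (-156 °C − 10.1 °C)/0.02113 = -7860 W
(Negative Q ⇒ heat flows inward; heat gain = 7860 W.)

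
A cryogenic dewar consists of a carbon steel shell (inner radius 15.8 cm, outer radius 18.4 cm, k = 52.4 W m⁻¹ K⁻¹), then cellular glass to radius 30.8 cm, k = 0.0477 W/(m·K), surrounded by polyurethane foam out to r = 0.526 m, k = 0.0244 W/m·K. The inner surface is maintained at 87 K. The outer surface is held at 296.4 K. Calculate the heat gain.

Q = 26.0 W

Resistance network (inner→outer):
  R_carbon steel = (1/0.158 − 1/0.184)/(4πk) = 0.8943/(4π·52.4) = 0.001358 K/W
  R_cellular glass = (1/0.184 − 1/0.308)/(4πk) = 2.188/(4π·0.0477) = 3.650 K/W
  R_polyurethane foam = (1/0.308 − 1/0.526)/(4πk) = 1.346/(4π·0.0244) = 4.389 K/W
ΣR = 0.001358 + 3.650 + 4.389 = 8.040 K/W
Q = ΔT/ΣR = (87 K − 296.4 K)/8.040 = -26.0 W
(Negative Q ⇒ heat flows inward; heat gain = 26.0 W.)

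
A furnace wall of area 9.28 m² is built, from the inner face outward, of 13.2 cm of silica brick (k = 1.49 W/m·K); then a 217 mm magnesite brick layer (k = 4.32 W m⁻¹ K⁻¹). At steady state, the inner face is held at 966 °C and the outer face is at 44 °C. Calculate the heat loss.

Q = 61.6 kW

Treat each layer as a resistance in series:
  R_silica brick = L/(kA) = 0.132/(1.49·9.28) = 0.009546 K/W
  R_magnesite brick = L/(kA) = 0.217/(4.32·9.28) = 0.005413 K/W
ΣR = 0.009546 + 0.005413 = 0.01496 K/W
Q = ΔT/ΣR = (966 °C − 44 °C)/0.01496 = 61600 W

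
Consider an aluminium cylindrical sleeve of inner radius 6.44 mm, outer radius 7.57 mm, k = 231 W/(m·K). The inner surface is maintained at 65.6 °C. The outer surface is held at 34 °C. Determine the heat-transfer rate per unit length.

Q' = 2πk·ΔT/ln(r₂/r₁) = 2π × 231 × 31.6 / ln(0.00757/0.00644) = 2.84×10^5 W/m

Q' = 284 kW/m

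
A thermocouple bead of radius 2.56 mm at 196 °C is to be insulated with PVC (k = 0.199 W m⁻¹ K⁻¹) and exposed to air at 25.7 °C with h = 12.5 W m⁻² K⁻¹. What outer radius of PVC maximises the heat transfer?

For a sphere, r_cr = 2k_ins/h = 2·0.199/12.5 = 0.0318 m = 3.18 cm

r_cr = 3.18 cm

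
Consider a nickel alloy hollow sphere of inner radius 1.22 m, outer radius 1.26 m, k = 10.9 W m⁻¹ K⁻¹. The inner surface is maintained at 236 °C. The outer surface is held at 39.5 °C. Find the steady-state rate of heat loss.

Q = 1.03×10^6 W

Q = 4πk·ΔT/(1/r₁ − 1/r₂) = 4π × 10.9 × 196.5 / (1/1.22 − 1/1.26) = 1.03×10^6 W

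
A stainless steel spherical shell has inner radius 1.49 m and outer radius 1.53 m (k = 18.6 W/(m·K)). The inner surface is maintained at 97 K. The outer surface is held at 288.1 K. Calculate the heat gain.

Q = 4πk·ΔT/(1/r₁ − 1/r₂) = 4π × 18.6 × 191.1 / (1/1.49 − 1/1.53) = 2.55×10^6 W

Q = 2.55×10^6 W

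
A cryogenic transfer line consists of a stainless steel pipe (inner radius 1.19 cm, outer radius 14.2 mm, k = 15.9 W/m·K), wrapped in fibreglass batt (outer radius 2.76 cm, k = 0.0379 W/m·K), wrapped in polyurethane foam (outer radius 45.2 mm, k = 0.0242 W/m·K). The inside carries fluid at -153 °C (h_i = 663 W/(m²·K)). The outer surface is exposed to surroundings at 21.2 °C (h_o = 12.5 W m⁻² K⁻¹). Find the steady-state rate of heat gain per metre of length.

Q' = 27.5 W/m

Treat each layer as a resistance in series:
  R'_conv,in = 1/(2πr h) = 1/(2π·0.0119·663) = 0.02017 m·K/W
  R'_stainless steel = ln(0.0142/0.0119)/(2πk) = 0.1767/(2π·15.9) = 0.001769 m·K/W
  R'_fibreglass batt = ln(0.0276/0.0142)/(2πk) = 0.6646/(2π·0.0379) = 2.791 m·K/W
  R'_polyurethane foam = ln(0.0452/0.0276)/(2πk) = 0.4933/(2π·0.0242) = 3.244 m·K/W
  R'_conv,out = 1/(2πr h) = 1/(2π·0.0452·12.5) = 0.2817 m·K/W
ΣR = 0.02017 + 0.001769 + 2.791 + 3.244 + 0.2817 = 6.339 m·K/W
Q' = ΔT/ΣR = (-153 °C − 21.2 °C)/6.339 = -27.5 W/m
(Negative Q' ⇒ heat flows inward; heat gain = 27.5 W/m.)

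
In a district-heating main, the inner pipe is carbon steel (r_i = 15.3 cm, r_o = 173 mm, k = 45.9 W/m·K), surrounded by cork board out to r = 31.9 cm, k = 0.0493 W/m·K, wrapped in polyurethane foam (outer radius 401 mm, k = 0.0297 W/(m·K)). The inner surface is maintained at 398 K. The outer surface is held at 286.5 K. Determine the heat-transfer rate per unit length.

Q' = 34.8 W/m

Series thermal resistances, inner to outer:
  R'_carbon steel = ln(0.173/0.153)/(2πk) = 0.1229/(2π·45.9) = 4.260×10^-4 m·K/W
  R'_cork board = ln(0.319/0.173)/(2πk) = 0.6119/(2π·0.0493) = 1.975 m·K/W
  R'_polyurethane foam = ln(0.401/0.319)/(2πk) = 0.2288/(2π·0.0297) = 1.226 m·K/W
ΣR = 4.260×10^-4 + 1.975 + 1.226 = 3.201 m·K/W
Q' = ΔT/ΣR = (398 K − 286.5 K)/3.201 = 34.8 W/m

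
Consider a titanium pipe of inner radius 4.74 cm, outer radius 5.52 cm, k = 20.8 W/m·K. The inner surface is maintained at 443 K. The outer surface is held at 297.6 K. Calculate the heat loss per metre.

Q' = 2πk·ΔT/ln(r₂/r₁) = 2π × 20.8 × 145.4 / ln(0.0552/0.0474) = 1.25×10^5 W/m

Q' = 125 kW/m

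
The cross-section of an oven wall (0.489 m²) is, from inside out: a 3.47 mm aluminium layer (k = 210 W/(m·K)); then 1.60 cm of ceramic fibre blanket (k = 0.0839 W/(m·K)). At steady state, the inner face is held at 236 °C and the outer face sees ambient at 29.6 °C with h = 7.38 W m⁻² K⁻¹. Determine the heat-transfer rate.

Q = 309 W

Treat each layer as a resistance in series:
  R_aluminium = L/(kA) = 0.00347/(210·0.489) = 3.379×10^-5 K/W
  R_ceramic fibre blanket = L/(kA) = 0.0160/(0.0839·0.489) = 0.3900 K/W
  R_conv,out = 1/(hA) = 1/(7.38·0.489) = 0.2771 K/W
ΣR = 3.379×10^-5 + 0.3900 + 0.2771 = 0.6671 K/W
Q = ΔT/ΣR = (236 °C − 29.6 °C)/0.6671 = 309 W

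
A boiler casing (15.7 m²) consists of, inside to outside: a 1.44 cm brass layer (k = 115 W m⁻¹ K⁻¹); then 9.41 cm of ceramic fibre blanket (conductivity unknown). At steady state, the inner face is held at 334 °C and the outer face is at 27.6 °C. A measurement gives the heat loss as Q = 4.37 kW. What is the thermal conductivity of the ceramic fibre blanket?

ΣR = ΔT/Q = |334 − 27.6|/4370 = 0.07011 K/W
Known resistances:
  R_brass = L/(kA) = 0.0144/(115·15.7) = 7.976×10^-6 K/W
R_ceramic fibre blanket = ΣR − ΣR_known = 0.07011 − 7.976×10^-6 = 0.07010 K/W
L/(kA) = 0.07010 ⇒ k = 0.0941/(0.07010·15.7) = 0.0855 W/m·K

k = 0.0855 W/m·K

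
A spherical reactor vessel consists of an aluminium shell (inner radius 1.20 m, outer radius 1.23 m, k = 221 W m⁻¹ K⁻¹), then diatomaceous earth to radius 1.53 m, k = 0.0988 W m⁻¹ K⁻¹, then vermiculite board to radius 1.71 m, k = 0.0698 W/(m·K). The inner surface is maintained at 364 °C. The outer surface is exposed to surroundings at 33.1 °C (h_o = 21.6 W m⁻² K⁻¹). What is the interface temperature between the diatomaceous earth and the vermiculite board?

T = 160 °C

Resistance network (inner→outer):
  R_aluminium = (1/1.20 − 1/1.23)/(4πk) = 0.02033/(4π·221) = 7.319×10^-6 K/W
  R_diatomaceous earth = (1/1.23 − 1/1.53)/(4πk) = 0.1594/(4π·0.0988) = 0.1284 K/W
  R_vermiculite board = (1/1.53 − 1/1.71)/(4πk) = 0.06880/(4π·0.0698) = 0.07844 K/W
  R_conv,out = 1/(4πr²h) = 1/(4π·1.71²·21.6) = 0.001260 K/W
ΣR = 7.319×10^-6 + 0.1284 + 0.07844 + 0.001260 = 0.2081 K/W
Q = ΔT/ΣR = (364 °C − 33.1 °C)/0.2081 = 1590 W
From the inner boundary to the diatomaceous earth/vermiculite board interface, ΣR_partial = 0.1284 K/W.
T_interface = T_in − Q·ΣR_partial = 364 °C − (1590)(0.1284) = 160 °C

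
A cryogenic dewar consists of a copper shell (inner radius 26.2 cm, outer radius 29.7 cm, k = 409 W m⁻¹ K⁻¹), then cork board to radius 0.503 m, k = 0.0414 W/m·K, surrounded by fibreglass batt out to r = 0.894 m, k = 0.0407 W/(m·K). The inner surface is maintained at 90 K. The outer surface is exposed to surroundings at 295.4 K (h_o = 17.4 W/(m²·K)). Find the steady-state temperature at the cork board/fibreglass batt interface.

Treat each layer as a resistance in series:
  R_copper = (1/0.262 − 1/0.297)/(4πk) = 0.4498/(4π·409) = 8.751×10^-5 K/W
  R_cork board = (1/0.297 − 1/0.503)/(4πk) = 1.379/(4π·0.0414) = 2.651 K/W
  R_fibreglass batt = (1/0.503 − 1/0.894)/(4πk) = 0.8695/(4π·0.0407) = 1.700 K/W
  R_conv,out = 1/(4πr²h) = 1/(4π·0.894²·17.4) = 0.005722 K/W
ΣR = 8.751×10^-5 + 2.651 + 1.700 + 0.005722 = 4.357 K/W
Q = ΔT/ΣR = (90 K − 295.4 K)/4.357 = -47.14 W
From the inner boundary to the cork board/fibreglass batt interface, ΣR_partial = 2.651 K/W.
T_interface = T_in − Q·ΣR_partial = 90 K − (-47.14)(2.651) = 215.0 K

T = 215.0 K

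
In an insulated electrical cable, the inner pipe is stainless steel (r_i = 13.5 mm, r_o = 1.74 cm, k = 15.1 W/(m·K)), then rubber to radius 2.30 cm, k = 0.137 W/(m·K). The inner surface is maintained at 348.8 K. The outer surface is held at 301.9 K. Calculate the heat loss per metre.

Resistance network (inner→outer):
  R'_stainless steel = ln(0.0174/0.0135)/(2πk) = 0.2538/(2π·15.1) = 0.002675 m·K/W
  R'_rubber = ln(0.0230/0.0174)/(2πk) = 0.2790/(2π·0.137) = 0.3241 m·K/W
ΣR = 0.002675 + 0.3241 = 0.3268 m·K/W
Q' = ΔT/ΣR = (348.8 K − 301.9 K)/0.3268 = 144 W/m

Q' = 144 W/m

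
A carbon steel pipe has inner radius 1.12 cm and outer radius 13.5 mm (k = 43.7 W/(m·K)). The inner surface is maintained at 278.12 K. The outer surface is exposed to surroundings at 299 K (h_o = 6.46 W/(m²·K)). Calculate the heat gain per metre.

Resistance network (inner→outer):
  R'_carbon steel = ln(0.0135/0.0112)/(2πk) = 0.1868/(2π·43.7) = 6.802×10^-4 m·K/W
  R'_conv,out = 1/(2πr h) = 1/(2π·0.0135·6.46) = 1.825 m·K/W
ΣR = 6.802×10^-4 + 1.825 = 1.826 m·K/W
Q' = ΔT/ΣR = (278.12 K − 299 K)/1.826 = -11.4 W/m
(Negative Q' ⇒ heat flows inward; heat gain = 11.4 W/m.)

Q' = 11.4 W/m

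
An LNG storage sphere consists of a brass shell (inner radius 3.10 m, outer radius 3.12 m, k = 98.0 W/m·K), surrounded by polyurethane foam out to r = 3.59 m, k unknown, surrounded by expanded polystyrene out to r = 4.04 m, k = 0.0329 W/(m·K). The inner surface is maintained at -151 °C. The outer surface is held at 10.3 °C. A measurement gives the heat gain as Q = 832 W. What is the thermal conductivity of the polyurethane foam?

ΣR = ΔT/Q = |-151 − 10.3|/832 = 0.1939 K/W
Known resistances:
  R_brass = (1/3.10 − 1/3.12)/(4πk) = 0.002068/(4π·98.0) = 1.679×10^-6 K/W
  R_expanded polystyrene = (1/3.59 − 1/4.04)/(4πk) = 0.03103/(4π·0.0329) = 0.07505 K/W
R_polyurethane foam = ΣR − ΣR_known = 0.1939 − 0.07505 = 0.1188 K/W
(1/r₁−1/r₂)/(4πk) = 0.1188 ⇒ k = 0.04196/(4π·0.1188) = 0.0281 W/m·K

k = 0.0281 W/m·K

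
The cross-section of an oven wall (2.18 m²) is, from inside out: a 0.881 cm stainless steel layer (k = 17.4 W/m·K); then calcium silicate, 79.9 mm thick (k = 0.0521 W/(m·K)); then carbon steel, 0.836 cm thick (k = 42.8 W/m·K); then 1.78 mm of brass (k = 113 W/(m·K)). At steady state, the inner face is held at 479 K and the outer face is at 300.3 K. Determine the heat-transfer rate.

Treat each layer as a resistance in series:
  R_stainless steel = L/(kA) = 0.00881/(17.4·2.18) = 2.323×10^-4 K/W
  R_calcium silicate = L/(kA) = 0.0799/(0.0521·2.18) = 0.7035 K/W
  R_carbon steel = L/(kA) = 0.00836/(42.8·2.18) = 8.960×10^-5 K/W
  R_brass = L/(kA) = 0.00178/(113·2.18) = 7.226×10^-6 K/W
ΣR = 2.323×10^-4 + 0.7035 + 8.960×10^-5 + 7.226×10^-6 = 0.7038 K/W
Q = ΔT/ΣR = (479 K − 300.3 K)/0.7038 = 254 W

Q = 254 W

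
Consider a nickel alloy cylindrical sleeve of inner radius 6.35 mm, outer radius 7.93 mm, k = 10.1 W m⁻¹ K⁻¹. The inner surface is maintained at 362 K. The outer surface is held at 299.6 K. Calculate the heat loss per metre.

Q' = 17.8 kW/m

Q' = 2πk·ΔT/ln(r₂/r₁) = 2π × 10.1 × 62.4 / ln(0.00793/0.00635) = 17800 W/m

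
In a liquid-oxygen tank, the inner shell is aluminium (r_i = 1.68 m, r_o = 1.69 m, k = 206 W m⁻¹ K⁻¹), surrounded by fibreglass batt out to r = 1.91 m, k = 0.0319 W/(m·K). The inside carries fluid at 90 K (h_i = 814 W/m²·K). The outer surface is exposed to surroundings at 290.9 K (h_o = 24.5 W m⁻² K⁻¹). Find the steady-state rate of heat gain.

Resistance network (inner→outer):
  R_conv,in = 1/(4πr²h) = 1/(4π·1.68²·814) = 3.464×10^-5 K/W
  R_aluminium = (1/1.68 − 1/1.69)/(4πk) = 0.003522/(4π·206) = 1.361×10^-6 K/W
  R_fibreglass batt = (1/1.69 − 1/1.91)/(4πk) = 0.06816/(4π·0.0319) = 0.1700 K/W
  R_conv,out = 1/(4πr²h) = 1/(4π·1.91²·24.5) = 8.903×10^-4 K/W
ΣR = 3.464×10^-5 + 1.361×10^-6 + 0.1700 + 8.903×10^-4 = 0.1709 K/W
Q = ΔT/ΣR = (90 K − 290.9 K)/0.1709 = -1180 W
(Negative Q ⇒ heat flows inward; heat gain = 1180 W.)

Q = 1180 W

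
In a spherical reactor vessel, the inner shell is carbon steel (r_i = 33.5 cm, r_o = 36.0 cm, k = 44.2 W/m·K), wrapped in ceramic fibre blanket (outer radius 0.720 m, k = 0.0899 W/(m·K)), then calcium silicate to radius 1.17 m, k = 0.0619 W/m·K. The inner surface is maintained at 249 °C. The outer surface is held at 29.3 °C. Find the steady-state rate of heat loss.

Q = 115 W

Treat each layer as a resistance in series:
  R_carbon steel = (1/0.335 − 1/0.360)/(4πk) = 0.2073/(4π·44.2) = 3.732×10^-4 K/W
  R_ceramic fibre blanket = (1/0.360 − 1/0.720)/(4πk) = 1.389/(4π·0.0899) = 1.229 K/W
  R_calcium silicate = (1/0.720 − 1/1.17)/(4πk) = 0.5342/(4π·0.0619) = 0.6867 K/W
ΣR = 3.732×10^-4 + 1.229 + 0.6867 = 1.916 K/W
Q = ΔT/ΣR = (249 °C − 29.3 °C)/1.916 = 115 W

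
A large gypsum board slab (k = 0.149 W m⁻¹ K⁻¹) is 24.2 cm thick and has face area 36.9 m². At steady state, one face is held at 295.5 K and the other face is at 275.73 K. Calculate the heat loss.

Q = kA·ΔT/L = 0.149 × 36.9 × |295.5 K − 275.73 K| / 0.242 = 449 W

Q = 449 W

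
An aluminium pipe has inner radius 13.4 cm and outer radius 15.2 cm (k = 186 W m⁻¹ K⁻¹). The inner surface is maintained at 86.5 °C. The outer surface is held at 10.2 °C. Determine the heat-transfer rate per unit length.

Q' = 2πk·ΔT/ln(r₂/r₁) = 2π × 186 × 76.3 / ln(0.152/0.134) = 7.07×10^5 W/m

Q' = 707 kW/m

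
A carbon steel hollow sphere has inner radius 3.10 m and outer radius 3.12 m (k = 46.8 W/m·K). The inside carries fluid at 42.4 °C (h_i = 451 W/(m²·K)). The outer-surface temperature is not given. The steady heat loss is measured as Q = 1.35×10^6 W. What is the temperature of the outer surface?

T_out = 12.9 °C

Sum the resistances:
  R_conv,in = 1/(4πr²h) = 1/(4π·3.10²·451) = 1.836×10^-5 K/W
  R_carbon steel = (1/3.10 − 1/3.12)/(4πk) = 0.002068/(4π·46.8) = 3.516×10^-6 K/W
ΣR = 2.188×10^-5 K/W
ΔT = Q·ΣR = 1.35×10^6 × 2.188×10^-5 = 29.54 K
Heat flows outward, so T_out = T_in − ΔT = 42.4 − 29.54 = 12.9 °C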